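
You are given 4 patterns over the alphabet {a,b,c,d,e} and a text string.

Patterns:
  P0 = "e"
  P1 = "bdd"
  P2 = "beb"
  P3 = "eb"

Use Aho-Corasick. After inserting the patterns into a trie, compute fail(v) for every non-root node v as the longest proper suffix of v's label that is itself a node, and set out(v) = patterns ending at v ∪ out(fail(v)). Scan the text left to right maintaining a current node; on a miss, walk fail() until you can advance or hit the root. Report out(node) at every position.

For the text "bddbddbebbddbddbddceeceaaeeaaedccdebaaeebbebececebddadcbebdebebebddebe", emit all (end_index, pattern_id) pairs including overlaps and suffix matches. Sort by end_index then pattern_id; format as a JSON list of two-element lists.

Construct AC machine:
Trie (insert patterns):
  n0 'ε': b→2 e→1
  n1 'e': b→7  ←P0
  n2 'b': d→3 e→5
  n3 'bd': d→4
  n4 'bdd': ·  ←P1
  n5 'be': b→6
  n6 'beb': ·  ←P2
  n7 'eb': ·  ←P3

Failure links (BFS by depth):
  n1('e'): parent n0 fail=0; on 'e' 0 → fail=0;  out {0}∪∅={0}
  n2('b'): parent n0 fail=0; on 'b' 0 → fail=0;  out ∅∪∅=∅
  n3('bd'): parent n2 fail=0; on 'd' 0 → fail=0;  out ∅∪∅=∅
  n5('be'): parent n2 fail=0; on 'e' 0 → fail=1;  out ∅∪{0}={0}
  n7('eb'): parent n1 fail=0; on 'b' 0 → fail=2;  out {3}∪∅={3}
  n4('bdd'): parent n3 fail=0; on 'd' 0 → fail=0;  out {1}∪∅={1}
  n6('beb'): parent n5 fail=1; on 'b' 1 → fail=7;  out {2}∪{3}={2,3}

Run:
i=0 'b': node 0→2
i=1 'd': node 2→3
i=2 'd': node 3→4  → match P1@[0:2]
i=3 'b': node 4→2 ·f
i=4 'd': node 2→3
i=5 'd': node 3→4  → match P1@[3:5]
i=6 'b': node 4→2 ·f
i=7 'e': node 2→5  → match P0@[7:7]
i=8 'b': node 5→6  → match P2@[6:8],P3@[7:8]
i=9 'b': node 6→2 ·f
i=10 'd': node 2→3
i=11 'd': node 3→4  → match P1@[9:11]
i=12 'b': node 4→2 ·f
i=13 'd': node 2→3
i=14 'd': node 3→4  → match P1@[12:14]
i=15 'b': node 4→2 ·f
i=16 'd': node 2→3
i=17 'd': node 3→4  → match P1@[15:17]
i=18 'c': node 4→0 ·f
i=19 'e': node 0→1  → match P0@[19:19]
i=20 'e': node 1→1 ·f  → match P0@[20:20]
i=21 'c': node 1→0 ·f
i=22 'e': node 0→1  → match P0@[22:22]
i=23 'a': node 1→0 ·f
i=24 'a': node 0→0
i=25 'e': node 0→1  → match P0@[25:25]
i=26 'e': node 1→1 ·f  → match P0@[26:26]
i=27 'a': node 1→0 ·f
i=28 'a': node 0→0
i=29 'e': node 0→1  → match P0@[29:29]
i=30 'd': node 1→0 ·f
i=31 'c': node 0→0
i=32 'c': node 0→0
i=33 'd': node 0→0
i=34 'e': node 0→1  → match P0@[34:34]
i=35 'b': node 1→7  → match P3@[34:35]
i=36 'a': node 7→0 ·f
i=37 'a': node 0→0
i=38 'e': node 0→1  → match P0@[38:38]
i=39 'e': node 1→1 ·f  → match P0@[39:39]
i=40 'b': node 1→7  → match P3@[39:40]
i=41 'b': node 7→2 ·f
i=42 'e': node 2→5  → match P0@[42:42]
i=43 'b': node 5→6  → match P2@[41:43],P3@[42:43]
i=44 'e': node 6→5 ·f  → match P0@[44:44]
i=45 'c': node 5→0 ·f
i=46 'e': node 0→1  → match P0@[46:46]
i=47 'c': node 1→0 ·f
i=48 'e': node 0→1  → match P0@[48:48]
i=49 'b': node 1→7  → match P3@[48:49]
i=50 'd': node 7→3 ·f
i=51 'd': node 3→4  → match P1@[49:51]
i=52 'a': node 4→0 ·f
i=53 'd': node 0→0
i=54 'c': node 0→0
i=55 'b': node 0→2
i=56 'e': node 2→5  → match P0@[56:56]
i=57 'b': node 5→6  → match P2@[55:57],P3@[56:57]
i=58 'd': node 6→3 ·f
i=59 'e': node 3→1 ·f  → match P0@[59:59]
i=60 'b': node 1→7  → match P3@[59:60]
i=61 'e': node 7→5 ·f  → match P0@[61:61]
i=62 'b': node 5→6  → match P2@[60:62],P3@[61:62]
i=63 'e': node 6→5 ·f  → match P0@[63:63]
i=64 'b': node 5→6  → match P2@[62:64],P3@[63:64]
i=65 'd': node 6→3 ·f
i=66 'd': node 3→4  → match P1@[64:66]
i=67 'e': node 4→1 ·f  → match P0@[67:67]
i=68 'b': node 1→7  → match P3@[67:68]
i=69 'e': node 7→5 ·f  → match P0@[69:69]

Result: [[2,1],[5,1],[7,0],[8,2],[8,3],[11,1],[14,1],[17,1],[19,0],[20,0],[22,0],[25,0],[26,0],[29,0],[34,0],[35,3],[38,0],[39,0],[40,3],[42,0],[43,2],[43,3],[44,0],[46,0],[48,0],[49,3],[51,1],[56,0],[57,2],[57,3],[59,0],[60,3],[61,0],[62,2],[62,3],[63,0],[64,2],[64,3],[66,1],[67,0],[68,3],[69,0]]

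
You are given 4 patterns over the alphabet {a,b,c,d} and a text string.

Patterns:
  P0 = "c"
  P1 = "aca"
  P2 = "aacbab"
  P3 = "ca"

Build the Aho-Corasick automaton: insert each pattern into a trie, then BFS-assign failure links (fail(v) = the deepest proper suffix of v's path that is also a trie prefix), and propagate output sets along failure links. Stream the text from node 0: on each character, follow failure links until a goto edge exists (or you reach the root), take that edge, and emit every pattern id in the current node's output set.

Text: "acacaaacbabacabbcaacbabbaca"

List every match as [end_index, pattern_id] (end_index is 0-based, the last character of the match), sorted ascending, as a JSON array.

Build:
Trie nodes:
  0='ε' goto a→2 c→1
  1='c' goto a→10  [P0 ends]
  2='a' goto a→5 c→3
  3='ac' goto a→4
  4='aca' goto ·  [P1 ends]
  5='aa' goto c→6
  6='aac' goto b→7
  7='aacb' goto a→8
  8='aacba' goto b→9
  9='aacbab' goto ·  [P2 ends]
  10='ca' goto ·  [P3 ends]

BFS fail/out derivation:
  n1('c'): parent n0 fail=0; on 'c' 0 → fail=0;  out {0}∪∅={0}
  n2('a'): parent n0 fail=0; on 'a' 0 → fail=0;  out ∅∪∅=∅
  n3('ac'): parent n2 fail=0; on 'c' 0 → fail=1;  out ∅∪{0}={0}
  n5('aa'): parent n2 fail=0; on 'a' 0 → fail=2;  out ∅∪∅=∅
  n10('ca'): parent n1 fail=0; on 'a' 0 → fail=2;  out {3}∪∅={3}
  n4('aca'): parent n3 fail=1; on 'a' 1 → fail=10;  out {1}∪{3}={1,3}
  n6('aac'): parent n5 fail=2; on 'c' 2 → fail=3;  out ∅∪{0}={0}
  n7('aacb'): parent n6 fail=3; on 'b' 3→1→0 → fail=0;  out ∅∪∅=∅
  n8('aacba'): parent n7 fail=0; on 'a' 0 → fail=2;  out ∅∪∅=∅
  n9('aacbab'): parent n8 fail=2; on 'b' 2→0 → fail=0;  out {2}∪∅={2}

Run:
[0] read 'a'  n0⇒n2
[1] read 'c'  n2⇒n3  ** P0@[1:1]
[2] read 'a'  n3⇒n4  ** P1@[0:2],P3@[1:2]
[3] read 'c'  n4⇒n3 ·f  ** P0@[3:3]
[4] read 'a'  n3⇒n4  ** P1@[2:4],P3@[3:4]
[5] read 'a'  n4⇒n5 ·f
[6] read 'a'  n5⇒n5 ·f
[7] read 'c'  n5⇒n6  ** P0@[7:7]
[8] read 'b'  n6⇒n7
[9] read 'a'  n7⇒n8
[10] read 'b'  n8⇒n9  ** P2@[5:10]
[11] read 'a'  n9⇒n2 ·f
[12] read 'c'  n2⇒n3  ** P0@[12:12]
[13] read 'a'  n3⇒n4  ** P1@[11:13],P3@[12:13]
[14] read 'b'  n4⇒n0 ·f
[15] read 'b'  n0⇒n0
[16] read 'c'  n0⇒n1  ** P0@[16:16]
[17] read 'a'  n1⇒n10  ** P3@[16:17]
[18] read 'a'  n10⇒n5 ·f
[19] read 'c'  n5⇒n6  ** P0@[19:19]
[20] read 'b'  n6⇒n7
[21] read 'a'  n7⇒n8
[22] read 'b'  n8⇒n9  ** P2@[17:22]
[23] read 'b'  n9⇒n0 ·f
[24] read 'a'  n0⇒n2
[25] read 'c'  n2⇒n3  ** P0@[25:25]
[26] read 'a'  n3⇒n4  ** P1@[24:26],P3@[25:26]

All matches (sorted): [[1,0],[2,1],[2,3],[3,0],[4,1],[4,3],[7,0],[10,2],[12,0],[13,1],[13,3],[16,0],[17,3],[19,0],[22,2],[25,0],[26,1],[26,3]]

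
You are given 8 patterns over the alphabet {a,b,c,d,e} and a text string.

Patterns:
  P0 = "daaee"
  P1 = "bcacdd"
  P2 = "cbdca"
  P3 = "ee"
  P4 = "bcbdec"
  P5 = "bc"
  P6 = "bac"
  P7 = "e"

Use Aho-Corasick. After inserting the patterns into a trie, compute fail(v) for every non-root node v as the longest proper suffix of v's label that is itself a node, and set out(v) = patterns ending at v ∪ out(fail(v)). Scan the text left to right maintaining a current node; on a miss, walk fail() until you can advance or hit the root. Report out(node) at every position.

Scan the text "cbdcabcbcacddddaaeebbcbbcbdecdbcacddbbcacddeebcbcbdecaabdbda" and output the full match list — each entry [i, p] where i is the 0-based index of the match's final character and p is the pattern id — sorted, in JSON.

Build:
Trie (insert patterns):
  n0 'ε': b→6 c→12 d→1 e→17
  n1 'd': a→2
  n2 'da': a→3
  n3 'daa': e→4
  n4 'daae': e→5
  n5 'daaee': ·  [P0 ends]
  n6 'b': a→23 c→7
  n7 'bc': a→8 b→19  [P5 ends]
  n8 'bca': c→9
  n9 'bcac': d→10
  n10 'bcacd': d→11
  n11 'bcacdd': ·  [P1 ends]
  n12 'c': b→13
  n13 'cb': d→14
  n14 'cbd': c→15
  n15 'cbdc': a→16
  n16 'cbdca': ·  [P2 ends]
  n17 'e': e→18  [P7 ends]
  n18 'ee': ·  [P3 ends]
  n19 'bcb': d→20
  n20 'bcbd': e→21
  n21 'bcbde': c→22
  n22 'bcbdec': ·  [P4 ends]
  n23 'ba': c→24
  n24 'bac': ·  [P6 ends]

Failure links (BFS by depth):
  n1('d'): parent n0 fail=0; on 'd' 0 → fail=0;  out ∅∪∅=∅
  n6('b'): parent n0 fail=0; on 'b' 0 → fail=0;  out ∅∪∅=∅
  n12('c'): parent n0 fail=0; on 'c' 0 → fail=0;  out ∅∪∅=∅
  n17('e'): parent n0 fail=0; on 'e' 0 → fail=0;  out {7}∪∅={7}
  n2('da'): parent n1 fail=0; on 'a' 0 → fail=0;  out ∅∪∅=∅
  n7('bc'): parent n6 fail=0; on 'c' 0 → fail=12;  out {5}∪∅={5}
  n13('cb'): parent n12 fail=0; on 'b' 0 → fail=6;  out ∅∪∅=∅
  n18('ee'): parent n17 fail=0; on 'e' 0 → fail=17;  out {3}∪{7}={3,7}
  n23('ba'): parent n6 fail=0; on 'a' 0 → fail=0;  out ∅∪∅=∅
  n3('daa'): parent n2 fail=0; on 'a' 0 → fail=0;  out ∅∪∅=∅
  n8('bca'): parent n7 fail=12; on 'a' 12→0 → fail=0;  out ∅∪∅=∅
  n14('cbd'): parent n13 fail=6; on 'd' 6→0 → fail=1;  out ∅∪∅=∅
  n19('bcb'): parent n7 fail=12; on 'b' 12 → fail=13;  out ∅∪∅=∅
  n24('bac'): parent n23 fail=0; on 'c' 0 → fail=12;  out {6}∪∅={6}
  n4('daae'): parent n3 fail=0; on 'e' 0 → fail=17;  out ∅∪{7}={7}
  n9('bcac'): parent n8 fail=0; on 'c' 0 → fail=12;  out ∅∪∅=∅
  n15('cbdc'): parent n14 fail=1; on 'c' 1→0 → fail=12;  out ∅∪∅=∅
  n20('bcbd'): parent n19 fail=13; on 'd' 13 → fail=14;  out ∅∪∅=∅
  n5('daaee'): parent n4 fail=17; on 'e' 17 → fail=18;  out {0}∪{3,7}={0,3,7}
  n10('bcacd'): parent n9 fail=12; on 'd' 12→0 → fail=1;  out ∅∪∅=∅
  n16('cbdca'): parent n15 fail=12; on 'a' 12→0 → fail=0;  out {2}∪∅={2}
  n21('bcbde'): parent n20 fail=14; on 'e' 14→1→0 → fail=17;  out ∅∪{7}={7}
  n11('bcacdd'): parent n10 fail=1; on 'd' 1→0 → fail=1;  out {1}∪∅={1}
  n22('bcbdec'): parent n21 fail=17; on 'c' 17→0 → fail=12;  out {4}∪∅={4}

Run:
pos 0 'c': at 12
pos 1 'b': at 13
pos 2 'd': at 14
pos 3 'c': at 15
pos 4 'a': at 16  ** P2@[0:4]
pos 5 'b': at 6 (fail-walked)
pos 6 'c': at 7  ** P5@[5:6]
pos 7 'b': at 19
pos 8 'c': at 7 (fail-walked)  ** P5@[7:8]
pos 9 'a': at 8
pos 10 'c': at 9
pos 11 'd': at 10
pos 12 'd': at 11  ** P1@[7:12]
pos 13 'd': at 1 (fail-walked)
pos 14 'd': at 1 (fail-walked)
pos 15 'a': at 2
pos 16 'a': at 3
pos 17 'e': at 4  ** P7@[17:17]
pos 18 'e': at 5  ** P0@[14:18],P3@[17:18],P7@[18:18]
pos 19 'b': at 6 (fail-walked)
pos 20 'b': at 6 (fail-walked)
pos 21 'c': at 7  ** P5@[20:21]
pos 22 'b': at 19
pos 23 'b': at 6 (fail-walked)
pos 24 'c': at 7  ** P5@[23:24]
pos 25 'b': at 19
pos 26 'd': at 20
pos 27 'e': at 21  ** P7@[27:27]
pos 28 'c': at 22  ** P4@[23:28]
pos 29 'd': at 1 (fail-walked)
pos 30 'b': at 6 (fail-walked)
pos 31 'c': at 7  ** P5@[30:31]
pos 32 'a': at 8
pos 33 'c': at 9
pos 34 'd': at 10
pos 35 'd': at 11  ** P1@[30:35]
pos 36 'b': at 6 (fail-walked)
pos 37 'b': at 6 (fail-walked)
pos 38 'c': at 7  ** P5@[37:38]
pos 39 'a': at 8
pos 40 'c': at 9
pos 41 'd': at 10
pos 42 'd': at 11  ** P1@[37:42]
pos 43 'e': at 17 (fail-walked)  ** P7@[43:43]
pos 44 'e': at 18  ** P3@[43:44],P7@[44:44]
pos 45 'b': at 6 (fail-walked)
pos 46 'c': at 7  ** P5@[45:46]
pos 47 'b': at 19
pos 48 'c': at 7 (fail-walked)  ** P5@[47:48]
pos 49 'b': at 19
pos 50 'd': at 20
pos 51 'e': at 21  ** P7@[51:51]
pos 52 'c': at 22  ** P4@[47:52]
pos 53 'a': at 0 (fail-walked)
pos 54 'a': at 0
pos 55 'b': at 6
pos 56 'd': at 1 (fail-walked)
pos 57 'b': at 6 (fail-walked)
pos 58 'd': at 1 (fail-walked)
pos 59 'a': at 2

Matches: [[4,2],[6,5],[8,5],[12,1],[17,7],[18,0],[18,3],[18,7],[21,5],[24,5],[27,7],[28,4],[31,5],[35,1],[38,5],[42,1],[43,7],[44,3],[44,7],[46,5],[48,5],[51,7],[52,4]]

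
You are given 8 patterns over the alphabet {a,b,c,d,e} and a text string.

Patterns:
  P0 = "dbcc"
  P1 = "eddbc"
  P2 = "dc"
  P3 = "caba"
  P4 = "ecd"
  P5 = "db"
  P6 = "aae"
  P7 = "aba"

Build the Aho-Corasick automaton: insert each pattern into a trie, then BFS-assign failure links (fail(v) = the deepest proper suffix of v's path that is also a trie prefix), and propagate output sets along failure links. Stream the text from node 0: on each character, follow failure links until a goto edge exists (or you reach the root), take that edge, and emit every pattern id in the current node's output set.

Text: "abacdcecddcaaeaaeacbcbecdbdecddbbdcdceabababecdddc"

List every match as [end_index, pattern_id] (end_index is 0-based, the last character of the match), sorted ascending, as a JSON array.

Construct AC machine:
Trie nodes:
  0='ε' goto a→17 c→11 d→1 e→5
  1='d' goto b→2 c→10
  2='db' goto c→3  ←P5
  3='dbc' goto c→4
  4='dbcc' goto ·  ←P0
  5='e' goto c→15 d→6
  6='ed' goto d→7
  7='edd' goto b→8
  8='eddb' goto c→9
  9='eddbc' goto ·  ←P1
  10='dc' goto ·  ←P2
  11='c' goto a→12
  12='ca' goto b→13
  13='cab' goto a→14
  14='caba' goto ·  ←P3
  15='ec' goto d→16
  16='ecd' goto ·  ←P4
  17='a' goto a→18 b→20
  18='aa' goto e→19
  19='aae' goto ·  ←P6
  20='ab' goto a→21
  21='aba' goto ·  ←P7

Failure links (BFS by depth):
  fail(1) 'd': from fail(0)=0 chase 'd': 0 ⇒ 0;  out=∅∪out(0)=∅
  fail(5) 'e': from fail(0)=0 chase 'e': 0 ⇒ 0;  out=∅∪out(0)=∅
  fail(11) 'c': from fail(0)=0 chase 'c': 0 ⇒ 0;  out=∅∪out(0)=∅
  fail(17) 'a': from fail(0)=0 chase 'a': 0 ⇒ 0;  out=∅∪out(0)=∅
  fail(2) 'db': from fail(1)=0 chase 'b': 0 ⇒ 0;  out={5}∪out(0)={5}
  fail(6) 'ed': from fail(5)=0 chase 'd': 0 ⇒ 1;  out=∅∪out(1)=∅
  fail(10) 'dc': from fail(1)=0 chase 'c': 0 ⇒ 11;  out={2}∪out(11)={2}
  fail(12) 'ca': from fail(11)=0 chase 'a': 0 ⇒ 17;  out=∅∪out(17)=∅
  fail(15) 'ec': from fail(5)=0 chase 'c': 0 ⇒ 11;  out=∅∪out(11)=∅
  fail(18) 'aa': from fail(17)=0 chase 'a': 0 ⇒ 17;  out=∅∪out(17)=∅
  fail(20) 'ab': from fail(17)=0 chase 'b': 0 ⇒ 0;  out=∅∪out(0)=∅
  fail(3) 'dbc': from fail(2)=0 chase 'c': 0 ⇒ 11;  out=∅∪out(11)=∅
  fail(7) 'edd': from fail(6)=1 chase 'd': 1→0 ⇒ 1;  out=∅∪out(1)=∅
  fail(13) 'cab': from fail(12)=17 chase 'b': 17 ⇒ 20;  out=∅∪out(20)=∅
  fail(16) 'ecd': from fail(15)=11 chase 'd': 11→0 ⇒ 1;  out={4}∪out(1)={4}
  fail(19) 'aae': from fail(18)=17 chase 'e': 17→0 ⇒ 5;  out={6}∪out(5)={6}
  fail(21) 'aba': from fail(20)=0 chase 'a': 0 ⇒ 17;  out={7}∪out(17)={7}
  fail(4) 'dbcc': from fail(3)=11 chase 'c': 11→0 ⇒ 11;  out={0}∪out(11)={0}
  fail(8) 'eddb': from fail(7)=1 chase 'b': 1 ⇒ 2;  out=∅∪out(2)={5}
  fail(14) 'caba': from fail(13)=20 chase 'a': 20 ⇒ 21;  out={3}∪out(21)={3,7}
  fail(9) 'eddbc': from fail(8)=2 chase 'c': 2 ⇒ 3;  out={1}∪out(3)={1}

Text stream:
pos 0 'a': at 17
pos 1 'b': at 20
pos 2 'a': at 21  → match P7@[0:2]
pos 3 'c': at 11 ·f
pos 4 'd': at 1 ·f
pos 5 'c': at 10  → match P2@[4:5]
pos 6 'e': at 5 ·f
pos 7 'c': at 15
pos 8 'd': at 16  → match P4@[6:8]
pos 9 'd': at 1 ·f
pos 10 'c': at 10  → match P2@[9:10]
pos 11 'a': at 12 ·f
pos 12 'a': at 18 ·f
pos 13 'e': at 19  → match P6@[11:13]
pos 14 'a': at 17 ·f
pos 15 'a': at 18
pos 16 'e': at 19  → match P6@[14:16]
pos 17 'a': at 17 ·f
pos 18 'c': at 11 ·f
pos 19 'b': at 0 ·f
pos 20 'c': at 11
pos 21 'b': at 0 ·f
pos 22 'e': at 5
pos 23 'c': at 15
pos 24 'd': at 16  → match P4@[22:24]
pos 25 'b': at 2 ·f  → match P5@[24:25]
pos 26 'd': at 1 ·f
pos 27 'e': at 5 ·f
pos 28 'c': at 15
pos 29 'd': at 16  → match P4@[27:29]
pos 30 'd': at 1 ·f
pos 31 'b': at 2  → match P5@[30:31]
pos 32 'b': at 0 ·f
pos 33 'd': at 1
pos 34 'c': at 10  → match P2@[33:34]
pos 35 'd': at 1 ·f
pos 36 'c': at 10  → match P2@[35:36]
pos 37 'e': at 5 ·f
pos 38 'a': at 17 ·f
pos 39 'b': at 20
pos 40 'a': at 21  → match P7@[38:40]
pos 41 'b': at 20 ·f
pos 42 'a': at 21  → match P7@[40:42]
pos 43 'b': at 20 ·f
pos 44 'e': at 5 ·f
pos 45 'c': at 15
pos 46 'd': at 16  → match P4@[44:46]
pos 47 'd': at 1 ·f
pos 48 'd': at 1 ·f
pos 49 'c': at 10  → match P2@[48:49]

All matches (sorted): [[2,7],[5,2],[8,4],[10,2],[13,6],[16,6],[24,4],[25,5],[29,4],[31,5],[34,2],[36,2],[40,7],[42,7],[46,4],[49,2]]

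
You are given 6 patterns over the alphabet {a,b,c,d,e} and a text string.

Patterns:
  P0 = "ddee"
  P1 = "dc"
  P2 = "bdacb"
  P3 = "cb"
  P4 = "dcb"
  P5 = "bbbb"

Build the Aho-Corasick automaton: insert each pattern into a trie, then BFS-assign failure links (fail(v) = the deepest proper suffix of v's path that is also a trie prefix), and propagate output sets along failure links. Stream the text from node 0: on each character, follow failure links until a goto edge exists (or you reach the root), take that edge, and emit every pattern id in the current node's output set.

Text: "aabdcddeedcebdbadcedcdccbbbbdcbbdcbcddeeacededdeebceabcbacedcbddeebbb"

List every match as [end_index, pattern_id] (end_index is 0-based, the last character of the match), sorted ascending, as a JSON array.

Construct AC machine:
Trie (insert patterns):
  n0 'ε': b→6 c→11 d→1
  n1 'd': c→5 d→2
  n2 'dd': e→3
  n3 'dde': e→4
  n4 'ddee': ·  [P0 ends]
  n5 'dc': b→13  [P1 ends]
  n6 'b': b→14 d→7
  n7 'bd': a→8
  n8 'bda': c→9
  n9 'bdac': b→10
  n10 'bdacb': ·  [P2 ends]
  n11 'c': b→12
  n12 'cb': ·  [P3 ends]
  n13 'dcb': ·  [P4 ends]
  n14 'bb': b→15
  n15 'bbb': b→16
  n16 'bbbb': ·  [P5 ends]

BFS fail/out derivation:
  n1('d'): parent n0 fail=0; on 'd' 0 → fail=0;  out ∅∪∅=∅
  n6('b'): parent n0 fail=0; on 'b' 0 → fail=0;  out ∅∪∅=∅
  n11('c'): parent n0 fail=0; on 'c' 0 → fail=0;  out ∅∪∅=∅
  n2('dd'): parent n1 fail=0; on 'd' 0 → fail=1;  out ∅∪∅=∅
  n5('dc'): parent n1 fail=0; on 'c' 0 → fail=11;  out {1}∪∅={1}
  n7('bd'): parent n6 fail=0; on 'd' 0 → fail=1;  out ∅∪∅=∅
  n12('cb'): parent n11 fail=0; on 'b' 0 → fail=6;  out {3}∪∅={3}
  n14('bb'): parent n6 fail=0; on 'b' 0 → fail=6;  out ∅∪∅=∅
  n3('dde'): parent n2 fail=1; on 'e' 1→0 → fail=0;  out ∅∪∅=∅
  n8('bda'): parent n7 fail=1; on 'a' 1→0 → fail=0;  out ∅∪∅=∅
  n13('dcb'): parent n5 fail=11; on 'b' 11 → fail=12;  out {4}∪{3}={3,4}
  n15('bbb'): parent n14 fail=6; on 'b' 6 → fail=14;  out ∅∪∅=∅
  n4('ddee'): parent n3 fail=0; on 'e' 0 → fail=0;  out {0}∪∅={0}
  n9('bdac'): parent n8 fail=0; on 'c' 0 → fail=11;  out ∅∪∅=∅
  n16('bbbb'): parent n15 fail=14; on 'b' 14 → fail=15;  out {5}∪∅={5}
  n10('bdacb'): parent n9 fail=11; on 'b' 11 → fail=12;  out {2}∪{3}={2,3}

Text stream:
i=0 'a': node 0→0
i=1 'a': node 0→0
i=2 'b': node 0→6
i=3 'd': node 6→7
i=4 'c': node 7→5 (fail-walked)  ** P1@[3:4]
i=5 'd': node 5→1 (fail-walked)
i=6 'd': node 1→2
i=7 'e': node 2→3
i=8 'e': node 3→4  ** P0@[5:8]
i=9 'd': node 4→1 (fail-walked)
i=10 'c': node 1→5  ** P1@[9:10]
i=11 'e': node 5→0 (fail-walked)
i=12 'b': node 0→6
i=13 'd': node 6→7
i=14 'b': node 7→6 (fail-walked)
i=15 'a': node 6→0 (fail-walked)
i=16 'd': node 0→1
i=17 'c': node 1→5  ** P1@[16:17]
i=18 'e': node 5→0 (fail-walked)
i=19 'd': node 0→1
i=20 'c': node 1→5  ** P1@[19:20]
i=21 'd': node 5→1 (fail-walked)
i=22 'c': node 1→5  ** P1@[21:22]
i=23 'c': node 5→11 (fail-walked)
i=24 'b': node 11→12  ** P3@[23:24]
i=25 'b': node 12→14 (fail-walked)
i=26 'b': node 14→15
i=27 'b': node 15→16  ** P5@[24:27]
i=28 'd': node 16→7 (fail-walked)
i=29 'c': node 7→5 (fail-walked)  ** P1@[28:29]
i=30 'b': node 5→13  ** P3@[29:30],P4@[28:30]
i=31 'b': node 13→14 (fail-walked)
i=32 'd': node 14→7 (fail-walked)
i=33 'c': node 7→5 (fail-walked)  ** P1@[32:33]
i=34 'b': node 5→13  ** P3@[33:34],P4@[32:34]
i=35 'c': node 13→11 (fail-walked)
i=36 'd': node 11→1 (fail-walked)
i=37 'd': node 1→2
i=38 'e': node 2→3
i=39 'e': node 3→4  ** P0@[36:39]
i=40 'a': node 4→0 (fail-walked)
i=41 'c': node 0→11
i=42 'e': node 11→0 (fail-walked)
i=43 'd': node 0→1
i=44 'e': node 1→0 (fail-walked)
i=45 'd': node 0→1
i=46 'd': node 1→2
i=47 'e': node 2→3
i=48 'e': node 3→4  ** P0@[45:48]
i=49 'b': node 4→6 (fail-walked)
i=50 'c': node 6→11 (fail-walked)
i=51 'e': node 11→0 (fail-walked)
i=52 'a': node 0→0
i=53 'b': node 0→6
i=54 'c': node 6→11 (fail-walked)
i=55 'b': node 11→12  ** P3@[54:55]
i=56 'a': node 12→0 (fail-walked)
i=57 'c': node 0→11
i=58 'e': node 11→0 (fail-walked)
i=59 'd': node 0→1
i=60 'c': node 1→5  ** P1@[59:60]
i=61 'b': node 5→13  ** P3@[60:61],P4@[59:61]
i=62 'd': node 13→7 (fail-walked)
i=63 'd': node 7→2 (fail-walked)
i=64 'e': node 2→3
i=65 'e': node 3→4  ** P0@[62:65]
i=66 'b': node 4→6 (fail-walked)
i=67 'b': node 6→14
i=68 'b': node 14→15

Result: [[4,1],[8,0],[10,1],[17,1],[20,1],[22,1],[24,3],[27,5],[29,1],[30,3],[30,4],[33,1],[34,3],[34,4],[39,0],[48,0],[55,3],[60,1],[61,3],[61,4],[65,0]]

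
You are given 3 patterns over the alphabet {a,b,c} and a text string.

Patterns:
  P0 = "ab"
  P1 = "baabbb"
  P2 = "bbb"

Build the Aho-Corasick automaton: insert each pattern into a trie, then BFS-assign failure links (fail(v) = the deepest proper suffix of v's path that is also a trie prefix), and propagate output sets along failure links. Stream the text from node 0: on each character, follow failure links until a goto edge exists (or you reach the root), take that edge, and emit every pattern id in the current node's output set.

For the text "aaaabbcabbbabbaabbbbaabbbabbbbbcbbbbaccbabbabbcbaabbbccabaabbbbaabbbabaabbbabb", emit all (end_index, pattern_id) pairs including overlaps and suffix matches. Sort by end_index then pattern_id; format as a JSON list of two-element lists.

Construct AC machine:
Trie nodes:
  n0 'ε': a→1 b→3
  n1 'a': b→2
  n2 'ab': ·  [P0 ends]
  n3 'b': a→4 b→9
  n4 'ba': a→5
  n5 'baa': b→6
  n6 'baab': b→7
  n7 'baabb': b→8
  n8 'baabbb': ·  [P1 ends]
  n9 'bb': b→10
  n10 'bbb': ·  [P2 ends]

BFS fail/out derivation:
  n1('a'): parent n0 fail=0; on 'a' 0 → fail=0;  out ∅∪∅=∅
  n3('b'): parent n0 fail=0; on 'b' 0 → fail=0;  out ∅∪∅=∅
  n2('ab'): parent n1 fail=0; on 'b' 0 → fail=3;  out {0}∪∅={0}
  n4('ba'): parent n3 fail=0; on 'a' 0 → fail=1;  out ∅∪∅=∅
  n9('bb'): parent n3 fail=0; on 'b' 0 → fail=3;  out ∅∪∅=∅
  n5('baa'): parent n4 fail=1; on 'a' 1→0 → fail=1;  out ∅∪∅=∅
  n10('bbb'): parent n9 fail=3; on 'b' 3 → fail=9;  out {2}∪∅={2}
  n6('baab'): parent n5 fail=1; on 'b' 1 → fail=2;  out ∅∪{0}={0}
  n7('baabb'): parent n6 fail=2; on 'b' 2→3 → fail=9;  out ∅∪∅=∅
  n8('baabbb'): parent n7 fail=9; on 'b' 9 → fail=10;  out {1}∪{2}={1,2}

Text stream:
[0] read 'a'  n0⇒n1
[1] read 'a'  n1⇒n1 (fail-walked)
[2] read 'a'  n1⇒n1 (fail-walked)
[3] read 'a'  n1⇒n1 (fail-walked)
[4] read 'b'  n1⇒n2  emit P0@[3:4]
[5] read 'b'  n2⇒n9 (fail-walked)
[6] read 'c'  n9⇒n0 (fail-walked)
[7] read 'a'  n0⇒n1
[8] read 'b'  n1⇒n2  emit P0@[7:8]
[9] read 'b'  n2⇒n9 (fail-walked)
[10] read 'b'  n9⇒n10  emit P2@[8:10]
[11] read 'a'  n10⇒n4 (fail-walked)
[12] read 'b'  n4⇒n2 (fail-walked)  emit P0@[11:12]
[13] read 'b'  n2⇒n9 (fail-walked)
[14] read 'a'  n9⇒n4 (fail-walked)
[15] read 'a'  n4⇒n5
[16] read 'b'  n5⇒n6  emit P0@[15:16]
[17] read 'b'  n6⇒n7
[18] read 'b'  n7⇒n8  emit P1@[13:18],P2@[16:18]
[19] read 'b'  n8⇒n10 (fail-walked)  emit P2@[17:19]
[20] read 'a'  n10⇒n4 (fail-walked)
[21] read 'a'  n4⇒n5
[22] read 'b'  n5⇒n6  emit P0@[21:22]
[23] read 'b'  n6⇒n7
[24] read 'b'  n7⇒n8  emit P1@[19:24],P2@[22:24]
[25] read 'a'  n8⇒n4 (fail-walked)
[26] read 'b'  n4⇒n2 (fail-walked)  emit P0@[25:26]
[27] read 'b'  n2⇒n9 (fail-walked)
[28] read 'b'  n9⇒n10  emit P2@[26:28]
[29] read 'b'  n10⇒n10 (fail-walked)  emit P2@[27:29]
[30] read 'b'  n10⇒n10 (fail-walked)  emit P2@[28:30]
[31] read 'c'  n10⇒n0 (fail-walked)
[32] read 'b'  n0⇒n3
[33] read 'b'  n3⇒n9
[34] read 'b'  n9⇒n10  emit P2@[32:34]
[35] read 'b'  n10⇒n10 (fail-walked)  emit P2@[33:35]
[36] read 'a'  n10⇒n4 (fail-walked)
[37] read 'c'  n4⇒n0 (fail-walked)
[38] read 'c'  n0⇒n0
[39] read 'b'  n0⇒n3
[40] read 'a'  n3⇒n4
[41] read 'b'  n4⇒n2 (fail-walked)  emit P0@[40:41]
[42] read 'b'  n2⇒n9 (fail-walked)
[43] read 'a'  n9⇒n4 (fail-walked)
[44] read 'b'  n4⇒n2 (fail-walked)  emit P0@[43:44]
[45] read 'b'  n2⇒n9 (fail-walked)
[46] read 'c'  n9⇒n0 (fail-walked)
[47] read 'b'  n0⇒n3
[48] read 'a'  n3⇒n4
[49] read 'a'  n4⇒n5
[50] read 'b'  n5⇒n6  emit P0@[49:50]
[51] read 'b'  n6⇒n7
[52] read 'b'  n7⇒n8  emit P1@[47:52],P2@[50:52]
[53] read 'c'  n8⇒n0 (fail-walked)
[54] read 'c'  n0⇒n0
[55] read 'a'  n0⇒n1
[56] read 'b'  n1⇒n2  emit P0@[55:56]
[57] read 'a'  n2⇒n4 (fail-walked)
[58] read 'a'  n4⇒n5
[59] read 'b'  n5⇒n6  emit P0@[58:59]
[60] read 'b'  n6⇒n7
[61] read 'b'  n7⇒n8  emit P1@[56:61],P2@[59:61]
[62] read 'b'  n8⇒n10 (fail-walked)  emit P2@[60:62]
[63] read 'a'  n10⇒n4 (fail-walked)
[64] read 'a'  n4⇒n5
[65] read 'b'  n5⇒n6  emit P0@[64:65]
[66] read 'b'  n6⇒n7
[67] read 'b'  n7⇒n8  emit P1@[62:67],P2@[65:67]
[68] read 'a'  n8⇒n4 (fail-walked)
[69] read 'b'  n4⇒n2 (fail-walked)  emit P0@[68:69]
[70] read 'a'  n2⇒n4 (fail-walked)
[71] read 'a'  n4⇒n5
[72] read 'b'  n5⇒n6  emit P0@[71:72]
[73] read 'b'  n6⇒n7
[74] read 'b'  n7⇒n8  emit P1@[69:74],P2@[72:74]
[75] read 'a'  n8⇒n4 (fail-walked)
[76] read 'b'  n4⇒n2 (fail-walked)  emit P0@[75:76]
[77] read 'b'  n2⇒n9 (fail-walked)

Matches: [[4,0],[8,0],[10,2],[12,0],[16,0],[18,1],[18,2],[19,2],[22,0],[24,1],[24,2],[26,0],[28,2],[29,2],[30,2],[34,2],[35,2],[41,0],[44,0],[50,0],[52,1],[52,2],[56,0],[59,0],[61,1],[61,2],[62,2],[65,0],[67,1],[67,2],[69,0],[72,0],[74,1],[74,2],[76,0]]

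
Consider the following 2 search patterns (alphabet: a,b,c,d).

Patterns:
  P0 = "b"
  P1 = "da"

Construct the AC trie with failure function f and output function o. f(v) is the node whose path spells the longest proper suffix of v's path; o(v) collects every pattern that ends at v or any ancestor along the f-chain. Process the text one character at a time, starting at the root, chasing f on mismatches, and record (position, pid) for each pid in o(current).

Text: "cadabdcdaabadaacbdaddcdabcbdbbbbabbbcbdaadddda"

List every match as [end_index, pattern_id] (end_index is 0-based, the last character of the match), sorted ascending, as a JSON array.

Build:
Trie nodes:
  0='ε' goto b→1 d→2
  1='b' goto ·  ←P0
  2='d' goto a→3
  3='da' goto ·  ←P1

BFS fail/out derivation:
  fail(1) 'b': from fail(0)=0 chase 'b': 0 ⇒ 0;  out={0}∪out(0)={0}
  fail(2) 'd': from fail(0)=0 chase 'd': 0 ⇒ 0;  out=∅∪out(0)=∅
  fail(3) 'da': from fail(2)=0 chase 'a': 0 ⇒ 0;  out={1}∪out(0)={1}

Run:
pos 0 'c': at 0
pos 1 'a': at 0
pos 2 'd': at 2
pos 3 'a': at 3  emit P1@[2:3]
pos 4 'b': at 1 ·f  emit P0@[4:4]
pos 5 'd': at 2 ·f
pos 6 'c': at 0 ·f
pos 7 'd': at 2
pos 8 'a': at 3  emit P1@[7:8]
pos 9 'a': at 0 ·f
pos 10 'b': at 1  emit P0@[10:10]
pos 11 'a': at 0 ·f
pos 12 'd': at 2
pos 13 'a': at 3  emit P1@[12:13]
pos 14 'a': at 0 ·f
pos 15 'c': at 0
pos 16 'b': at 1  emit P0@[16:16]
pos 17 'd': at 2 ·f
pos 18 'a': at 3  emit P1@[17:18]
pos 19 'd': at 2 ·f
pos 20 'd': at 2 ·f
pos 21 'c': at 0 ·f
pos 22 'd': at 2
pos 23 'a': at 3  emit P1@[22:23]
pos 24 'b': at 1 ·f  emit P0@[24:24]
pos 25 'c': at 0 ·f
pos 26 'b': at 1  emit P0@[26:26]
pos 27 'd': at 2 ·f
pos 28 'b': at 1 ·f  emit P0@[28:28]
pos 29 'b': at 1 ·f  emit P0@[29:29]
pos 30 'b': at 1 ·f  emit P0@[30:30]
pos 31 'b': at 1 ·f  emit P0@[31:31]
pos 32 'a': at 0 ·f
pos 33 'b': at 1  emit P0@[33:33]
pos 34 'b': at 1 ·f  emit P0@[34:34]
pos 35 'b': at 1 ·f  emit P0@[35:35]
pos 36 'c': at 0 ·f
pos 37 'b': at 1  emit P0@[37:37]
pos 38 'd': at 2 ·f
pos 39 'a': at 3  emit P1@[38:39]
pos 40 'a': at 0 ·f
pos 41 'd': at 2
pos 42 'd': at 2 ·f
pos 43 'd': at 2 ·f
pos 44 'd': at 2 ·f
pos 45 'a': at 3  emit P1@[44:45]

All matches (sorted): [[3,1],[4,0],[8,1],[10,0],[13,1],[16,0],[18,1],[23,1],[24,0],[26,0],[28,0],[29,0],[30,0],[31,0],[33,0],[34,0],[35,0],[37,0],[39,1],[45,1]]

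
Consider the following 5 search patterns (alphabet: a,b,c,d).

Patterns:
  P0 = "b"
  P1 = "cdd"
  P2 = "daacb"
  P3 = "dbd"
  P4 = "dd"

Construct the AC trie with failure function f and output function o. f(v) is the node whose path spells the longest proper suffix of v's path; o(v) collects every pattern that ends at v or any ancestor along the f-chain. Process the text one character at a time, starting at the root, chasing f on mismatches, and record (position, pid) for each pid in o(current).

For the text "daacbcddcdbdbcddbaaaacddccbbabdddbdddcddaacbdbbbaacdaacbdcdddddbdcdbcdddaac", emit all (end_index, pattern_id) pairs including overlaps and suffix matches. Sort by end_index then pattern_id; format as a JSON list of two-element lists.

Build automaton:
Trie (insert patterns):
  0='ε' goto b→1 c→2 d→5
  1='b' goto ·  ←P0
  2='c' goto d→3
  3='cd' goto d→4
  4='cdd' goto ·  ←P1
  5='d' goto a→6 b→10 d→12
  6='da' goto a→7
  7='daa' goto c→8
  8='daac' goto b→9
  9='daacb' goto ·  ←P2
  10='db' goto d→11
  11='dbd' goto ·  ←P3
  12='dd' goto ·  ←P4

Failure links (BFS by depth):
  fail(1) 'b': from fail(0)=0 chase 'b': 0 ⇒ 0;  out={0}∪out(0)={0}
  fail(2) 'c': from fail(0)=0 chase 'c': 0 ⇒ 0;  out=∅∪out(0)=∅
  fail(5) 'd': from fail(0)=0 chase 'd': 0 ⇒ 0;  out=∅∪out(0)=∅
  fail(3) 'cd': from fail(2)=0 chase 'd': 0 ⇒ 5;  out=∅∪out(5)=∅
  fail(6) 'da': from fail(5)=0 chase 'a': 0 ⇒ 0;  out=∅∪out(0)=∅
  fail(10) 'db': from fail(5)=0 chase 'b': 0 ⇒ 1;  out=∅∪out(1)={0}
  fail(12) 'dd': from fail(5)=0 chase 'd': 0 ⇒ 5;  out={4}∪out(5)={4}
  fail(4) 'cdd': from fail(3)=5 chase 'd': 5 ⇒ 12;  out={1}∪out(12)={1,4}
  fail(7) 'daa': from fail(6)=0 chase 'a': 0 ⇒ 0;  out=∅∪out(0)=∅
  fail(11) 'dbd': from fail(10)=1 chase 'd': 1→0 ⇒ 5;  out={3}∪out(5)={3}
  fail(8) 'daac': from fail(7)=0 chase 'c': 0 ⇒ 2;  out=∅∪out(2)=∅
  fail(9) 'daacb': from fail(8)=2 chase 'b': 2→0 ⇒ 1;  out={2}∪out(1)={0,2}

Text stream:
pos 0 'd': at 5
pos 1 'a': at 6
pos 2 'a': at 7
pos 3 'c': at 8
pos 4 'b': at 9  ** P0@[4:4],P2@[0:4]
pos 5 'c': at 2 ·f
pos 6 'd': at 3
pos 7 'd': at 4  ** P1@[5:7],P4@[6:7]
pos 8 'c': at 2 ·f
pos 9 'd': at 3
pos 10 'b': at 10 ·f  ** P0@[10:10]
pos 11 'd': at 11  ** P3@[9:11]
pos 12 'b': at 10 ·f  ** P0@[12:12]
pos 13 'c': at 2 ·f
pos 14 'd': at 3
pos 15 'd': at 4  ** P1@[13:15],P4@[14:15]
pos 16 'b': at 10 ·f  ** P0@[16:16]
pos 17 'a': at 0 ·f
pos 18 'a': at 0
pos 19 'a': at 0
pos 20 'a': at 0
pos 21 'c': at 2
pos 22 'd': at 3
pos 23 'd': at 4  ** P1@[21:23],P4@[22:23]
pos 24 'c': at 2 ·f
pos 25 'c': at 2 ·f
pos 26 'b': at 1 ·f  ** P0@[26:26]
pos 27 'b': at 1 ·f  ** P0@[27:27]
pos 28 'a': at 0 ·f
pos 29 'b': at 1  ** P0@[29:29]
pos 30 'd': at 5 ·f
pos 31 'd': at 12  ** P4@[30:31]
pos 32 'd': at 12 ·f  ** P4@[31:32]
pos 33 'b': at 10 ·f  ** P0@[33:33]
pos 34 'd': at 11  ** P3@[32:34]
pos 35 'd': at 12 ·f  ** P4@[34:35]
pos 36 'd': at 12 ·f  ** P4@[35:36]
pos 37 'c': at 2 ·f
pos 38 'd': at 3
pos 39 'd': at 4  ** P1@[37:39],P4@[38:39]
pos 40 'a': at 6 ·f
pos 41 'a': at 7
pos 42 'c': at 8
pos 43 'b': at 9  ** P0@[43:43],P2@[39:43]
pos 44 'd': at 5 ·f
pos 45 'b': at 10  ** P0@[45:45]
pos 46 'b': at 1 ·f  ** P0@[46:46]
pos 47 'b': at 1 ·f  ** P0@[47:47]
pos 48 'a': at 0 ·f
pos 49 'a': at 0
pos 50 'c': at 2
pos 51 'd': at 3
pos 52 'a': at 6 ·f
pos 53 'a': at 7
pos 54 'c': at 8
pos 55 'b': at 9  ** P0@[55:55],P2@[51:55]
pos 56 'd': at 5 ·f
pos 57 'c': at 2 ·f
pos 58 'd': at 3
pos 59 'd': at 4  ** P1@[57:59],P4@[58:59]
pos 60 'd': at 12 ·f  ** P4@[59:60]
pos 61 'd': at 12 ·f  ** P4@[60:61]
pos 62 'd': at 12 ·f  ** P4@[61:62]
pos 63 'b': at 10 ·f  ** P0@[63:63]
pos 64 'd': at 11  ** P3@[62:64]
pos 65 'c': at 2 ·f
pos 66 'd': at 3
pos 67 'b': at 10 ·f  ** P0@[67:67]
pos 68 'c': at 2 ·f
pos 69 'd': at 3
pos 70 'd': at 4  ** P1@[68:70],P4@[69:70]
pos 71 'd': at 12 ·f  ** P4@[70:71]
pos 72 'a': at 6 ·f
pos 73 'a': at 7
pos 74 'c': at 8

Matches: [[4,0],[4,2],[7,1],[7,4],[10,0],[11,3],[12,0],[15,1],[15,4],[16,0],[23,1],[23,4],[26,0],[27,0],[29,0],[31,4],[32,4],[33,0],[34,3],[35,4],[36,4],[39,1],[39,4],[43,0],[43,2],[45,0],[46,0],[47,0],[55,0],[55,2],[59,1],[59,4],[60,4],[61,4],[62,4],[63,0],[64,3],[67,0],[70,1],[70,4],[71,4]]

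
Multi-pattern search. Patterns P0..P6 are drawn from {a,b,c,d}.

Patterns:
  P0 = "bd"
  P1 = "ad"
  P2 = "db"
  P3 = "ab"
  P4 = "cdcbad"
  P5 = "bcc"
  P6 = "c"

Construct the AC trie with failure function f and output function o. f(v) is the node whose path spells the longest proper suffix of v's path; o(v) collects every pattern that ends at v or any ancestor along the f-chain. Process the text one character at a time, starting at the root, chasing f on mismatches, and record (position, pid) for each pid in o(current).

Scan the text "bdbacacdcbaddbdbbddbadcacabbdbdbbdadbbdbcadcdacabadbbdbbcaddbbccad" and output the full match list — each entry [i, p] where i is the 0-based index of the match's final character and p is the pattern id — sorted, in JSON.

Construct AC machine:
Trie nodes:
  n0 'ε': a→3 b→1 c→8 d→5
  n1 'b': c→14 d→2
  n2 'bd': ·  ←P0
  n3 'a': b→7 d→4
  n4 'ad': ·  ←P1
  n5 'd': b→6
  n6 'db': ·  ←P2
  n7 'ab': ·  ←P3
  n8 'c': d→9  ←P6
  n9 'cd': c→10
  n10 'cdc': b→11
  n11 'cdcb': a→12
  n12 'cdcba': d→13
  n13 'cdcbad': ·  ←P4
  n14 'bc': c→15
  n15 'bcc': ·  ←P5

BFS fail/out derivation:
  n1('b'): parent n0 fail=0; on 'b' 0 → fail=0;  out ∅∪∅=∅
  n3('a'): parent n0 fail=0; on 'a' 0 → fail=0;  out ∅∪∅=∅
  n5('d'): parent n0 fail=0; on 'd' 0 → fail=0;  out ∅∪∅=∅
  n8('c'): parent n0 fail=0; on 'c' 0 → fail=0;  out {6}∪∅={6}
  n2('bd'): parent n1 fail=0; on 'd' 0 → fail=5;  out {0}∪∅={0}
  n4('ad'): parent n3 fail=0; on 'd' 0 → fail=5;  out {1}∪∅={1}
  n6('db'): parent n5 fail=0; on 'b' 0 → fail=1;  out {2}∪∅={2}
  n7('ab'): parent n3 fail=0; on 'b' 0 → fail=1;  out {3}∪∅={3}
  n9('cd'): parent n8 fail=0; on 'd' 0 → fail=5;  out ∅∪∅=∅
  n14('bc'): parent n1 fail=0; on 'c' 0 → fail=8;  out ∅∪{6}={6}
  n10('cdc'): parent n9 fail=5; on 'c' 5→0 → fail=8;  out ∅∪{6}={6}
  n15('bcc'): parent n14 fail=8; on 'c' 8→0 → fail=8;  out {5}∪{6}={5,6}
  n11('cdcb'): parent n10 fail=8; on 'b' 8→0 → fail=1;  out ∅∪∅=∅
  n12('cdcba'): parent n11 fail=1; on 'a' 1→0 → fail=3;  out ∅∪∅=∅
  n13('cdcbad'): parent n12 fail=3; on 'd' 3 → fail=4;  out {4}∪{1}={1,4}

Run:
[0] read 'b'  n0⇒n1
[1] read 'd'  n1⇒n2  emit P0@[0:1]
[2] read 'b'  n2⇒n6 (via fail)  emit P2@[1:2]
[3] read 'a'  n6⇒n3 (via fail)
[4] read 'c'  n3⇒n8 (via fail)  emit P6@[4:4]
[5] read 'a'  n8⇒n3 (via fail)
[6] read 'c'  n3⇒n8 (via fail)  emit P6@[6:6]
[7] read 'd'  n8⇒n9
[8] read 'c'  n9⇒n10  emit P6@[8:8]
[9] read 'b'  n10⇒n11
[10] read 'a'  n11⇒n12
[11] read 'd'  n12⇒n13  emit P1@[10:11],P4@[6:11]
[12] read 'd'  n13⇒n5 (via fail)
[13] read 'b'  n5⇒n6  emit P2@[12:13]
[14] read 'd'  n6⇒n2 (via fail)  emit P0@[13:14]
[15] read 'b'  n2⇒n6 (via fail)  emit P2@[14:15]
[16] read 'b'  n6⇒n1 (via fail)
[17] read 'd'  n1⇒n2  emit P0@[16:17]
[18] read 'd'  n2⇒n5 (via fail)
[19] read 'b'  n5⇒n6  emit P2@[18:19]
[20] read 'a'  n6⇒n3 (via fail)
[21] read 'd'  n3⇒n4  emit P1@[20:21]
[22] read 'c'  n4⇒n8 (via fail)  emit P6@[22:22]
[23] read 'a'  n8⇒n3 (via fail)
[24] read 'c'  n3⇒n8 (via fail)  emit P6@[24:24]
[25] read 'a'  n8⇒n3 (via fail)
[26] read 'b'  n3⇒n7  emit P3@[25:26]
[27] read 'b'  n7⇒n1 (via fail)
[28] read 'd'  n1⇒n2  emit P0@[27:28]
[29] read 'b'  n2⇒n6 (via fail)  emit P2@[28:29]
[30] read 'd'  n6⇒n2 (via fail)  emit P0@[29:30]
[31] read 'b'  n2⇒n6 (via fail)  emit P2@[30:31]
[32] read 'b'  n6⇒n1 (via fail)
[33] read 'd'  n1⇒n2  emit P0@[32:33]
[34] read 'a'  n2⇒n3 (via fail)
[35] read 'd'  n3⇒n4  emit P1@[34:35]
[36] read 'b'  n4⇒n6 (via fail)  emit P2@[35:36]
[37] read 'b'  n6⇒n1 (via fail)
[38] read 'd'  n1⇒n2  emit P0@[37:38]
[39] read 'b'  n2⇒n6 (via fail)  emit P2@[38:39]
[40] read 'c'  n6⇒n14 (via fail)  emit P6@[40:40]
[41] read 'a'  n14⇒n3 (via fail)
[42] read 'd'  n3⇒n4  emit P1@[41:42]
[43] read 'c'  n4⇒n8 (via fail)  emit P6@[43:43]
[44] read 'd'  n8⇒n9
[45] read 'a'  n9⇒n3 (via fail)
[46] read 'c'  n3⇒n8 (via fail)  emit P6@[46:46]
[47] read 'a'  n8⇒n3 (via fail)
[48] read 'b'  n3⇒n7  emit P3@[47:48]
[49] read 'a'  n7⇒n3 (via fail)
[50] read 'd'  n3⇒n4  emit P1@[49:50]
[51] read 'b'  n4⇒n6 (via fail)  emit P2@[50:51]
[52] read 'b'  n6⇒n1 (via fail)
[53] read 'd'  n1⇒n2  emit P0@[52:53]
[54] read 'b'  n2⇒n6 (via fail)  emit P2@[53:54]
[55] read 'b'  n6⇒n1 (via fail)
[56] read 'c'  n1⇒n14  emit P6@[56:56]
[57] read 'a'  n14⇒n3 (via fail)
[58] read 'd'  n3⇒n4  emit P1@[57:58]
[59] read 'd'  n4⇒n5 (via fail)
[60] read 'b'  n5⇒n6  emit P2@[59:60]
[61] read 'b'  n6⇒n1 (via fail)
[62] read 'c'  n1⇒n14  emit P6@[62:62]
[63] read 'c'  n14⇒n15  emit P5@[61:63],P6@[63:63]
[64] read 'a'  n15⇒n3 (via fail)
[65] read 'd'  n3⇒n4  emit P1@[64:65]

Result: [[1,0],[2,2],[4,6],[6,6],[8,6],[11,1],[11,4],[13,2],[14,0],[15,2],[17,0],[19,2],[21,1],[22,6],[24,6],[26,3],[28,0],[29,2],[30,0],[31,2],[33,0],[35,1],[36,2],[38,0],[39,2],[40,6],[42,1],[43,6],[46,6],[48,3],[50,1],[51,2],[53,0],[54,2],[56,6],[58,1],[60,2],[62,6],[63,5],[63,6],[65,1]]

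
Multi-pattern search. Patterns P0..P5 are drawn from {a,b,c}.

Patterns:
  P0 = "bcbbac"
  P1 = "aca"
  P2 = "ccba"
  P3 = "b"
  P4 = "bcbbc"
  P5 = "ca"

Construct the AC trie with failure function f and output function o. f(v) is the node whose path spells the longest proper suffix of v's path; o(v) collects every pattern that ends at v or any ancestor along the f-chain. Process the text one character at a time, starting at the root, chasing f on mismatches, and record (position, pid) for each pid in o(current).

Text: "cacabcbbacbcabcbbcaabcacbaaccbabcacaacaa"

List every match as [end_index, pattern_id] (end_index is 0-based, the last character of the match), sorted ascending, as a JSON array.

Build:
Trie nodes:
  n0 'ε': a→7 b→1 c→10
  n1 'b': c→2  ←P3
  n2 'bc': b→3
  n3 'bcb': b→4
  n4 'bcbb': a→5 c→14
  n5 'bcbba': c→6
  n6 'bcbbac': ·  ←P0
  n7 'a': c→8
  n8 'ac': a→9
  n9 'aca': ·  ←P1
  n10 'c': a→15 c→11
  n11 'cc': b→12
  n12 'ccb': a→13
  n13 'ccba': ·  ←P2
  n14 'bcbbc': ·  ←P4
  n15 'ca': ·  ←P5

Failure links (BFS by depth):
  fail(1) 'b': from fail(0)=0 chase 'b': 0 ⇒ 0;  out={3}∪out(0)={3}
  fail(7) 'a': from fail(0)=0 chase 'a': 0 ⇒ 0;  out=∅∪out(0)=∅
  fail(10) 'c': from fail(0)=0 chase 'c': 0 ⇒ 0;  out=∅∪out(0)=∅
  fail(2) 'bc': from fail(1)=0 chase 'c': 0 ⇒ 10;  out=∅∪out(10)=∅
  fail(8) 'ac': from fail(7)=0 chase 'c': 0 ⇒ 10;  out=∅∪out(10)=∅
  fail(11) 'cc': from fail(10)=0 chase 'c': 0 ⇒ 10;  out=∅∪out(10)=∅
  fail(15) 'ca': from fail(10)=0 chase 'a': 0 ⇒ 7;  out={5}∪out(7)={5}
  fail(3) 'bcb': from fail(2)=10 chase 'b': 10→0 ⇒ 1;  out=∅∪out(1)={3}
  fail(9) 'aca': from fail(8)=10 chase 'a': 10 ⇒ 15;  out={1}∪out(15)={1,5}
  fail(12) 'ccb': from fail(11)=10 chase 'b': 10→0 ⇒ 1;  out=∅∪out(1)={3}
  fail(4) 'bcbb': from fail(3)=1 chase 'b': 1→0 ⇒ 1;  out=∅∪out(1)={3}
  fail(13) 'ccba': from fail(12)=1 chase 'a': 1→0 ⇒ 7;  out={2}∪out(7)={2}
  fail(5) 'bcbba': from fail(4)=1 chase 'a': 1→0 ⇒ 7;  out=∅∪out(7)=∅
  fail(14) 'bcbbc': from fail(4)=1 chase 'c': 1 ⇒ 2;  out={4}∪out(2)={4}
  fail(6) 'bcbbac': from fail(5)=7 chase 'c': 7 ⇒ 8;  out={0}∪out(8)={0}

Text stream:
[0] read 'c'  n0⇒n10
[1] read 'a'  n10⇒n15  emit P5@[0:1]
[2] read 'c'  n15⇒n8 (via fail)
[3] read 'a'  n8⇒n9  emit P1@[1:3],P5@[2:3]
[4] read 'b'  n9⇒n1 (via fail)  emit P3@[4:4]
[5] read 'c'  n1⇒n2
[6] read 'b'  n2⇒n3  emit P3@[6:6]
[7] read 'b'  n3⇒n4  emit P3@[7:7]
[8] read 'a'  n4⇒n5
[9] read 'c'  n5⇒n6  emit P0@[4:9]
[10] read 'b'  n6⇒n1 (via fail)  emit P3@[10:10]
[11] read 'c'  n1⇒n2
[12] read 'a'  n2⇒n15 (via fail)  emit P5@[11:12]
[13] read 'b'  n15⇒n1 (via fail)  emit P3@[13:13]
[14] read 'c'  n1⇒n2
[15] read 'b'  n2⇒n3  emit P3@[15:15]
[16] read 'b'  n3⇒n4  emit P3@[16:16]
[17] read 'c'  n4⇒n14  emit P4@[13:17]
[18] read 'a'  n14⇒n15 (via fail)  emit P5@[17:18]
[19] read 'a'  n15⇒n7 (via fail)
[20] read 'b'  n7⇒n1 (via fail)  emit P3@[20:20]
[21] read 'c'  n1⇒n2
[22] read 'a'  n2⇒n15 (via fail)  emit P5@[21:22]
[23] read 'c'  n15⇒n8 (via fail)
[24] read 'b'  n8⇒n1 (via fail)  emit P3@[24:24]
[25] read 'a'  n1⇒n7 (via fail)
[26] read 'a'  n7⇒n7 (via fail)
[27] read 'c'  n7⇒n8
[28] read 'c'  n8⇒n11 (via fail)
[29] read 'b'  n11⇒n12  emit P3@[29:29]
[30] read 'a'  n12⇒n13  emit P2@[27:30]
[31] read 'b'  n13⇒n1 (via fail)  emit P3@[31:31]
[32] read 'c'  n1⇒n2
[33] read 'a'  n2⇒n15 (via fail)  emit P5@[32:33]
[34] read 'c'  n15⇒n8 (via fail)
[35] read 'a'  n8⇒n9  emit P1@[33:35],P5@[34:35]
[36] read 'a'  n9⇒n7 (via fail)
[37] read 'c'  n7⇒n8
[38] read 'a'  n8⇒n9  emit P1@[36:38],P5@[37:38]
[39] read 'a'  n9⇒n7 (via fail)

Matches: [[1,5],[3,1],[3,5],[4,3],[6,3],[7,3],[9,0],[10,3],[12,5],[13,3],[15,3],[16,3],[17,4],[18,5],[20,3],[22,5],[24,3],[29,3],[30,2],[31,3],[33,5],[35,1],[35,5],[38,1],[38,5]]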